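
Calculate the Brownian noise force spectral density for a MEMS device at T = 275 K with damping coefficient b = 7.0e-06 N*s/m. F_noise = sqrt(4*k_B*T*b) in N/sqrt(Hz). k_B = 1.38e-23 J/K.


Step 1: Compute 4 * k_B * T * b
= 4 * 1.38e-23 * 275 * 7.0e-06
= 1.0626e-25 N^2/Hz
Step 2: F_noise = sqrt(1.0626e-25)
F_noise = 3.26e-13 N/sqrt(Hz)


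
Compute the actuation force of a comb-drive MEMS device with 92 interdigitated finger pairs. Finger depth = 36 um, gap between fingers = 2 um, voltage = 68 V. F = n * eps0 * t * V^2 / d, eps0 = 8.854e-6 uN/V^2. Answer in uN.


Step 1: Parameters: n=92, eps0=8.854e-6 uN/V^2, t=36 um, V=68 V, d=2 um
Step 2: V^2 = 4624
Step 3: F = 92 * 8.854e-6 * 36 * 4624 / 2
F = 67.798 uN


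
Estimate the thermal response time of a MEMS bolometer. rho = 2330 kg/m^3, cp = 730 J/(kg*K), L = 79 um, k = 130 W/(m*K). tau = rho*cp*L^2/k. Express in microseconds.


Step 1: Convert L to m: L = 79e-6 m
Step 2: L^2 = (79e-6)^2 = 6.241e-09 m^2
Step 3: tau = 2330 * 730 * 6.241e-09 / 130 = 8.165628e-05 s
Step 4: Convert to microseconds (multiply by 1e6).
tau = 81.656 us


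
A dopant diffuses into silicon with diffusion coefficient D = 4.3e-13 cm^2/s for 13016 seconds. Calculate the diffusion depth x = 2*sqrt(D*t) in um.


Step 1: Compute D*t = 4.3e-13 * 13016 = 5.59688e-09 cm^2
Step 2: sqrt(D*t) = 7.48123e-05 cm
Step 3: x = 2 * 7.48123e-05 cm = 1.496246e-04 cm
Step 4: Convert to um (1 cm = 1e4 um): x = 1.496 um


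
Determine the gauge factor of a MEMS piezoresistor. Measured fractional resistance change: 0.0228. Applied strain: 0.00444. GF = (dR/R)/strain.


Step 1: Identify values.
dR/R = 0.0228, strain = 0.00444
Step 2: GF = (dR/R) / strain = 0.0228 / 0.00444
GF = 5.1


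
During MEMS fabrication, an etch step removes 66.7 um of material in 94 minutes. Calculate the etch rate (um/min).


Step 1: Etch rate = depth / time
Step 2: rate = 66.7 / 94
rate = 0.71 um/min


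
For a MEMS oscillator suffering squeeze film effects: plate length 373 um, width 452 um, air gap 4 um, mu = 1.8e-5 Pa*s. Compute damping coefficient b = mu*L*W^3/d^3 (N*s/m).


Step 1: Convert to SI.
L = 373e-6 m, W = 452e-6 m, d = 4e-6 m
Step 2: W^3 = (452e-6)^3 = 9.23e-11 m^3
Step 3: d^3 = (4e-6)^3 = 6.40e-17 m^3
Step 4: b = 1.8e-5 * 373e-6 * 9.23e-11 / 6.40e-17
b = 9.69e-03 N*s/m


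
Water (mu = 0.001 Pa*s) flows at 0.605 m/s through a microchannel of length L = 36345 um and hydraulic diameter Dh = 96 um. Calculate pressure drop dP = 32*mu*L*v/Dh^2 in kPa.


Step 1: Convert to SI: L = 36345e-6 m, Dh = 96e-6 m
Step 2: dP = 32 * 0.001 * 36345e-6 * 0.605 / (96e-6)^2
Step 3: dP = 76349.74 Pa
Step 4: Convert to kPa: dP = 76.35 kPa


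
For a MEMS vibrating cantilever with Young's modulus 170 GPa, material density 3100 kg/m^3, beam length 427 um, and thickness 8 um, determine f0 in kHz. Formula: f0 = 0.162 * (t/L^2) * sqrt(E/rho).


Step 1: Convert units to SI.
t_SI = 8e-6 m, L_SI = 427e-6 m
Step 2: Calculate sqrt(E/rho).
sqrt(170e9 / 3100) = 7405.32 m/s
Step 3: Compute f0.
f0 = 0.162 * 8e-6 / (427e-6)^2 * 7405.32 = 52637.2 Hz = 52.64 kHz


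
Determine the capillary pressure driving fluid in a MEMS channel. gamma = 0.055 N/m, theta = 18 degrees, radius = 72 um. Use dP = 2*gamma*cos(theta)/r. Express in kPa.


Step 1: cos(18 deg) = 0.9511
Step 2: Convert r to m: r = 72e-6 m
Step 3: dP = 2 * 0.055 * 0.9511 / 72e-6 = 1453.1 Pa
Step 4: Convert Pa to kPa (divide by 1000).
dP = 1.45 kPa


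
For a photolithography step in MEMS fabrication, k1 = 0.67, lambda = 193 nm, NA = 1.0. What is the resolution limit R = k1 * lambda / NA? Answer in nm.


Step 1: Identify values: k1 = 0.67, lambda = 193 nm, NA = 1.0
Step 2: R = k1 * lambda / NA
R = 0.67 * 193 / 1.0
R = 129.3 nm


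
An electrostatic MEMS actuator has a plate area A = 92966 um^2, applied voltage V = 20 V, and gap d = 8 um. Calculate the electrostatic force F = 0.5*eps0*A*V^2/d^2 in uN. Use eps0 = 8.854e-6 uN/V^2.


Step 1: Identify parameters.
eps0 = 8.854e-6 uN/V^2, A = 92966 um^2, V = 20 V, d = 8 um
Step 2: Compute V^2 = 20^2 = 400
Step 3: Compute d^2 = 8^2 = 64
Step 4: F = 0.5 * 8.854e-6 * 92966 * 400 / 64
F = 2.572 uN


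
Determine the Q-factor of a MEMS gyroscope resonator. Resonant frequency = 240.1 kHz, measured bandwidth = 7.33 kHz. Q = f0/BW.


Step 1: Q = f0 / bandwidth
Step 2: Q = 240.1 / 7.33
Q = 32.8


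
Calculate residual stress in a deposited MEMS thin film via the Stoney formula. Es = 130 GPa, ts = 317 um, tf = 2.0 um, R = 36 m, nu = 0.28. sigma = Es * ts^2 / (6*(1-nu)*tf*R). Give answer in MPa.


Step 1: Compute numerator: Es * ts^2 = 130 * 317^2 = 13063570 (GPa*um^2)
Step 2: Compute denominator (R in um): 6*(1-nu)*tf*R = 6*0.72*2.0*36e6 = 311040000.0 (um^2)
Step 3: sigma (GPa) = 13063570 / 311040000.0 = 4.2e-02 GPa
Step 4: Convert to MPa (x1000): sigma = 42.0 MPa


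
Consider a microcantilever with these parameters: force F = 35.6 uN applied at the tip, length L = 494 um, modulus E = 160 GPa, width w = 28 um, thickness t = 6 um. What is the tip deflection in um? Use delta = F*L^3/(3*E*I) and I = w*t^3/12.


Step 1: Calculate the second moment of area.
I = w * t^3 / 12 = 28 * 6^3 / 12 = 504.0 um^4
Step 2: Convert E to consistent units (1 GPa = 1000 uN/um^2).
E = 160 GPa = 160000 uN/um^2
Step 3: Calculate tip deflection.
delta = F * L^3 / (3 * E * I)
delta = 35.6 * 494^3 / (3 * 160000 * 504.0)
delta = 17.7402 um


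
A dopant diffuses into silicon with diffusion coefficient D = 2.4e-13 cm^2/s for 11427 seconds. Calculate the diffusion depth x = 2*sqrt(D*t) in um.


Step 1: Compute D*t = 2.4e-13 * 11427 = 2.74248e-09 cm^2
Step 2: sqrt(D*t) = 5.23687e-05 cm
Step 3: x = 2 * 5.23687e-05 cm = 1.047374e-04 cm
Step 4: Convert to um (1 cm = 1e4 um): x = 1.047 um


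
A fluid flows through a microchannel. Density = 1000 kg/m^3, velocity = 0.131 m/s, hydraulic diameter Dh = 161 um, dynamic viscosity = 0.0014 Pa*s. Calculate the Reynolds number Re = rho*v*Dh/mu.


Step 1: Convert Dh to meters: Dh = 161e-6 m
Step 2: Re = rho * v * Dh / mu
Re = 1000 * 0.131 * 161e-6 / 0.0014
Re = 15.065


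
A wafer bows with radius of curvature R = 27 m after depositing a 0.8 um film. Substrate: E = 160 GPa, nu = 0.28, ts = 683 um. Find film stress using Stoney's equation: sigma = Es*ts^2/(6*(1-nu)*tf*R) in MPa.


Step 1: Compute numerator: Es * ts^2 = 160 * 683^2 = 74638240 (GPa*um^2)
Step 2: Compute denominator (R in um): 6*(1-nu)*tf*R = 6*0.72*0.8*27e6 = 93312000.0 (um^2)
Step 3: sigma (GPa) = 74638240 / 93312000.0 = 7.99878e-01 GPa
Step 4: Convert to MPa (x1000): sigma = 799.9 MPa


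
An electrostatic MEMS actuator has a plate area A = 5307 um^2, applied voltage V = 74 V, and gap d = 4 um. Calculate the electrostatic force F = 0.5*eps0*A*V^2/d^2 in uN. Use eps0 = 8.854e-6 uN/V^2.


Step 1: Identify parameters.
eps0 = 8.854e-6 uN/V^2, A = 5307 um^2, V = 74 V, d = 4 um
Step 2: Compute V^2 = 74^2 = 5476
Step 3: Compute d^2 = 4^2 = 16
Step 4: F = 0.5 * 8.854e-6 * 5307 * 5476 / 16
F = 8.041 uN


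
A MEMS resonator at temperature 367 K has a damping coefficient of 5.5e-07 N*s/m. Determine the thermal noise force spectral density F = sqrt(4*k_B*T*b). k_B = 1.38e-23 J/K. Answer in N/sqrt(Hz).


Step 1: Compute 4 * k_B * T * b
= 4 * 1.38e-23 * 367 * 5.5e-07
= 1.1142e-26 N^2/Hz
Step 2: F_noise = sqrt(1.1142e-26)
F_noise = 1.06e-13 N/sqrt(Hz)


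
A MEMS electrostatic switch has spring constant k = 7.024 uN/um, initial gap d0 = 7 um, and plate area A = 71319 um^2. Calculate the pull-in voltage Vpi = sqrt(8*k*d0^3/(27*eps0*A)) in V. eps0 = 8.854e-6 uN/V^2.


Step 1: Compute numerator: 8 * k * d0^3 = 8 * 7.024 * 7^3 = 19273.856
Step 2: Compute denominator: 27 * eps0 * A = 27 * 8.854e-6 * 71319 = 17.049378
Step 3: Vpi = sqrt(19273.856 / 17.049378)
Vpi = 33.62 V


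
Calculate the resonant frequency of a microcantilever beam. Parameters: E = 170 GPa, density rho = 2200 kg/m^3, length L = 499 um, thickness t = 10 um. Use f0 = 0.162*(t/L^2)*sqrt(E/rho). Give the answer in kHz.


Step 1: Convert units to SI.
t_SI = 10e-6 m, L_SI = 499e-6 m
Step 2: Calculate sqrt(E/rho).
sqrt(170e9 / 2200) = 8790.49 m/s
Step 3: Compute f0.
f0 = 0.162 * 10e-6 / (499e-6)^2 * 8790.49 = 57190.9 Hz = 57.19 kHz


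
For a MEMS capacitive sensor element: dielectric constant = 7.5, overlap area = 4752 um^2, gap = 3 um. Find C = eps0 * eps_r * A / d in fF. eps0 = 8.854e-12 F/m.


Step 1: Convert area to m^2: A = 4752e-12 m^2
Step 2: Convert gap to m: d = 3e-6 m
Step 3: C = eps0 * eps_r * A / d
C = 8.854e-12 * 7.5 * 4752e-12 / 3e-6
Step 4: Convert to fF (multiply by 1e15).
C = 105.19 fF


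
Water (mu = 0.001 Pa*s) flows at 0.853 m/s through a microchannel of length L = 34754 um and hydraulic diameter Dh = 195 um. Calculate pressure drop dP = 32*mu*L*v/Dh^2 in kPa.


Step 1: Convert to SI: L = 34754e-6 m, Dh = 195e-6 m
Step 2: dP = 32 * 0.001 * 34754e-6 * 0.853 / (195e-6)^2
Step 3: dP = 24947.93 Pa
Step 4: Convert to kPa: dP = 24.95 kPa


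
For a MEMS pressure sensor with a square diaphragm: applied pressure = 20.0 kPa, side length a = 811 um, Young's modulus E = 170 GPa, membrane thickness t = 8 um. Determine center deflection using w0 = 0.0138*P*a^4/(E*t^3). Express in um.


Step 1: Convert pressure to compatible units (E is in GPa, so P in GPa).
P = 20.0 kPa = 20.0e-6 GPa
Step 2: Compute numerator: 0.0138 * P * a^4.
a^4 = 811^4 = 432596913841
numerator = 0.0138 * 20.0e-6 * 432596913841 = 1.193967e+05
Step 3: Compute denominator: E * t^3 = 170 * 8^3 = 87040
Step 4: w0 = numerator / denominator = 1.193967e+05 / 87040 = 1.3717 um


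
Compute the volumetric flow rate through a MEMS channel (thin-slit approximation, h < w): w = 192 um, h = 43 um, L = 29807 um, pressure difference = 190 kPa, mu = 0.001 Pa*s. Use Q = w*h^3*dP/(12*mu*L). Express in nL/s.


Step 1: Convert all dimensions to SI (meters).
w = 192e-6 m, h = 43e-6 m, L = 29807e-6 m, dP = 190e3 Pa
Step 2: Q = w * h^3 * dP / (12 * mu * L)
Q = 192e-6 * (43e-6)^3 * 190e3 / (12 * 0.001 * 29807e-6) = 8.10887644e-09 m^3/s
Step 3: Convert Q from m^3/s to nL/s (1 m^3 = 1e12 nL, so multiply by 1e12).
Q = 8108.876 nL/s


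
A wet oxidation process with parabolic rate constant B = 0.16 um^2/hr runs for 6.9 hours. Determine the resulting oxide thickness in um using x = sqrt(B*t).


Step 1: Compute B*t = 0.16 * 6.9 = 1.104
Step 2: x = sqrt(1.104)
x = 1.051 um


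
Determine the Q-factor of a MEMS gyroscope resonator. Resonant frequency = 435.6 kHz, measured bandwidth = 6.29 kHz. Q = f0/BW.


Step 1: Q = f0 / bandwidth
Step 2: Q = 435.6 / 6.29
Q = 69.3


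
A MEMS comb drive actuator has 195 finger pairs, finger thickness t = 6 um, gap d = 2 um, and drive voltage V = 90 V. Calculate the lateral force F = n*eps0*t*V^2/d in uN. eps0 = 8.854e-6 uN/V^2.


Step 1: Parameters: n=195, eps0=8.854e-6 uN/V^2, t=6 um, V=90 V, d=2 um
Step 2: V^2 = 8100
Step 3: F = 195 * 8.854e-6 * 6 * 8100 / 2
F = 41.955 uN


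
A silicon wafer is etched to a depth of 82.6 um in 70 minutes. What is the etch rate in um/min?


Step 1: Etch rate = depth / time
Step 2: rate = 82.6 / 70
rate = 1.18 um/min


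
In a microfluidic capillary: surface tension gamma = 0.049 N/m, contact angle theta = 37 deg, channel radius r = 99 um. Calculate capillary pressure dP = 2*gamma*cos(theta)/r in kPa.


Step 1: cos(37 deg) = 0.7986
Step 2: Convert r to m: r = 99e-6 m
Step 3: dP = 2 * 0.049 * 0.7986 / 99e-6 = 790.5 Pa
Step 4: Convert Pa to kPa (divide by 1000).
dP = 0.79 kPa


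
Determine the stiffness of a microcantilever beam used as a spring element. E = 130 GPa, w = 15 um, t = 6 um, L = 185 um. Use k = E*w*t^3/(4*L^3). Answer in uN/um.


Step 1: Convert E to consistent units (1 GPa = 1000 uN/um^2).
E = 130 GPa = 130000 uN/um^2
Step 2: Compute t^3 = 6^3 = 216
Step 3: Compute L^3 = 185^3 = 6331625
Step 4: k = 130000 * 15 * 216 / (4 * 6331625)
k = 16.6308 uN/um


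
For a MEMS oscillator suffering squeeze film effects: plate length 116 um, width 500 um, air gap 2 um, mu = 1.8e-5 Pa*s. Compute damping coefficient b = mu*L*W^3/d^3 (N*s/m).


Step 1: Convert to SI.
L = 116e-6 m, W = 500e-6 m, d = 2e-6 m
Step 2: W^3 = (500e-6)^3 = 1.25e-10 m^3
Step 3: d^3 = (2e-6)^3 = 8.00e-18 m^3
Step 4: b = 1.8e-5 * 116e-6 * 1.25e-10 / 8.00e-18
b = 3.26e-02 N*s/m


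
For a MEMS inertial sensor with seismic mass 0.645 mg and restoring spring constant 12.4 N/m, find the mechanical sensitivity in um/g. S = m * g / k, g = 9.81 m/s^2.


Step 1: Convert mass: m = 0.645 mg = 6.45e-07 kg
Step 2: S = m * g / k = 6.45e-07 * 9.81 / 12.4
Step 3: S = 5.10e-07 m/g
Step 4: Convert to um/g: S = 0.51 um/g


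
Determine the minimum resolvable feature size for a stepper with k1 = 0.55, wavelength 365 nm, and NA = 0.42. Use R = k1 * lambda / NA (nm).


Step 1: Identify values: k1 = 0.55, lambda = 365 nm, NA = 0.42
Step 2: R = k1 * lambda / NA
R = 0.55 * 365 / 0.42
R = 478.0 nm


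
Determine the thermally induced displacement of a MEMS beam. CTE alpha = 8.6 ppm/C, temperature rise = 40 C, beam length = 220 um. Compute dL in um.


Step 1: Convert CTE: alpha = 8.6 ppm/C = 8.6e-6 /C
Step 2: dL = 8.6e-6 * 40 * 220
dL = 0.0757 um


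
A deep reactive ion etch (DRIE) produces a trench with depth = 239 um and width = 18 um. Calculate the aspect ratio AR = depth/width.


Step 1: AR = depth / width
Step 2: AR = 239 / 18
AR = 13.3


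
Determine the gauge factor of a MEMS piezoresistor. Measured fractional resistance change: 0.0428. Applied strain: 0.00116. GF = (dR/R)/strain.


Step 1: Identify values.
dR/R = 0.0428, strain = 0.00116
Step 2: GF = (dR/R) / strain = 0.0428 / 0.00116
GF = 36.9


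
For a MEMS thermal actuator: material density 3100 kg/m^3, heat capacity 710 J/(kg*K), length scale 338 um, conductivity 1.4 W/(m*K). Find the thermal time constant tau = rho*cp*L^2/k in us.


Step 1: Convert L to m: L = 338e-6 m
Step 2: L^2 = (338e-6)^2 = 1.14244e-07 m^2
Step 3: tau = 3100 * 710 * 1.14244e-07 / 1.4 = 1.7960788857e-01 s
Step 4: Convert to microseconds (multiply by 1e6).
tau = 179607.889 us


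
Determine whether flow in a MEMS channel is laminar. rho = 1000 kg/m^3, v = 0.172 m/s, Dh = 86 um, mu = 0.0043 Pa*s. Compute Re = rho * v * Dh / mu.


Step 1: Convert Dh to meters: Dh = 86e-6 m
Step 2: Re = rho * v * Dh / mu
Re = 1000 * 0.172 * 86e-6 / 0.0043
Re = 3.44
Since Re = 3.44 is below ~2300, the flow is laminar.


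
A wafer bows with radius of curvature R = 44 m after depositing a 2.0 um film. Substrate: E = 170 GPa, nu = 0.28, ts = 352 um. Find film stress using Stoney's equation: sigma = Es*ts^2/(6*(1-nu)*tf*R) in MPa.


Step 1: Compute numerator: Es * ts^2 = 170 * 352^2 = 21063680 (GPa*um^2)
Step 2: Compute denominator (R in um): 6*(1-nu)*tf*R = 6*0.72*2.0*44e6 = 380160000.0 (um^2)
Step 3: sigma (GPa) = 21063680 / 380160000.0 = 5.5407e-02 GPa
Step 4: Convert to MPa (x1000): sigma = 55.4 MPa


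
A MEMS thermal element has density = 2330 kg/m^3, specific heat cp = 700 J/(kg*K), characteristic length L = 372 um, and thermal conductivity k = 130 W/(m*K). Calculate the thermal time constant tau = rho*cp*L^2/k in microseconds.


Step 1: Convert L to m: L = 372e-6 m
Step 2: L^2 = (372e-6)^2 = 1.38384e-07 m^2
Step 3: tau = 2330 * 700 * 1.38384e-07 / 130 = 1.73618695e-03 s
Step 4: Convert to microseconds (multiply by 1e6).
tau = 1736.187 us


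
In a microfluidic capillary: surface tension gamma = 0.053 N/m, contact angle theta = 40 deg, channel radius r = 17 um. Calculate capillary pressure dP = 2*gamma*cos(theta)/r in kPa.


Step 1: cos(40 deg) = 0.766
Step 2: Convert r to m: r = 17e-6 m
Step 3: dP = 2 * 0.053 * 0.766 / 17e-6 = 4776.2 Pa
Step 4: Convert Pa to kPa (divide by 1000).
dP = 4.78 kPa


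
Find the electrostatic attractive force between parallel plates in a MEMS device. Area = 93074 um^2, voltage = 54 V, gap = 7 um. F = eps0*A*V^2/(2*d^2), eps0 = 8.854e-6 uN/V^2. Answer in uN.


Step 1: Identify parameters.
eps0 = 8.854e-6 uN/V^2, A = 93074 um^2, V = 54 V, d = 7 um
Step 2: Compute V^2 = 54^2 = 2916
Step 3: Compute d^2 = 7^2 = 49
Step 4: F = 0.5 * 8.854e-6 * 93074 * 2916 / 49
F = 24.521 uN


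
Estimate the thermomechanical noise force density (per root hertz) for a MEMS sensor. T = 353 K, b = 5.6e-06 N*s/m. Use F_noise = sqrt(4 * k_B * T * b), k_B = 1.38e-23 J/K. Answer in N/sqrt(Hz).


Step 1: Compute 4 * k_B * T * b
= 4 * 1.38e-23 * 353 * 5.6e-06
= 1.0912e-25 N^2/Hz
Step 2: F_noise = sqrt(1.0912e-25)
F_noise = 3.30e-13 N/sqrt(Hz)


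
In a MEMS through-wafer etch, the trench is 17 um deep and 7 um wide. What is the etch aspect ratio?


Step 1: AR = depth / width
Step 2: AR = 17 / 7
AR = 2.4


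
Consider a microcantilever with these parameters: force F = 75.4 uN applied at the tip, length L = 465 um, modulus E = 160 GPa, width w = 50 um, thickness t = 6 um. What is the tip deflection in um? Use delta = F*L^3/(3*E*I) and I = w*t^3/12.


Step 1: Calculate the second moment of area.
I = w * t^3 / 12 = 50 * 6^3 / 12 = 900.0 um^4
Step 2: Convert E to consistent units (1 GPa = 1000 uN/um^2).
E = 160 GPa = 160000 uN/um^2
Step 3: Calculate tip deflection.
delta = F * L^3 / (3 * E * I)
delta = 75.4 * 465^3 / (3 * 160000 * 900.0)
delta = 17.5488 um


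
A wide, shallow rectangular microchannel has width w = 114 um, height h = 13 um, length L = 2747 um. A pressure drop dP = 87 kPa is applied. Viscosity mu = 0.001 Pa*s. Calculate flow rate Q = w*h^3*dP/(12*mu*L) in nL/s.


Step 1: Convert all dimensions to SI (meters).
w = 114e-6 m, h = 13e-6 m, L = 2747e-6 m, dP = 87e3 Pa
Step 2: Q = w * h^3 * dP / (12 * mu * L)
Q = 114e-6 * (13e-6)^3 * 87e3 / (12 * 0.001 * 2747e-6) = 6.6101948e-10 m^3/s
Step 3: Convert Q from m^3/s to nL/s (1 m^3 = 1e12 nL, so multiply by 1e12).
Q = 661.019 nL/s


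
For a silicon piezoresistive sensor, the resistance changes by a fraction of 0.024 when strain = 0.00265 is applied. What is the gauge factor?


Step 1: Identify values.
dR/R = 0.024, strain = 0.00265
Step 2: GF = (dR/R) / strain = 0.024 / 0.00265
GF = 9.1


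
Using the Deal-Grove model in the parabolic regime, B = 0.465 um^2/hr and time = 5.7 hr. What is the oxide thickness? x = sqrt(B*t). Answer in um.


Step 1: Compute B*t = 0.465 * 5.7 = 2.6505
Step 2: x = sqrt(2.6505)
x = 1.628 um


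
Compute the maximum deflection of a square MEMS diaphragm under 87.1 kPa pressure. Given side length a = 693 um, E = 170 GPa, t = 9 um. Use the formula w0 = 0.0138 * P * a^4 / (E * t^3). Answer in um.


Step 1: Convert pressure to compatible units (E is in GPa, so P in GPa).
P = 87.1 kPa = 87.1e-6 GPa
Step 2: Compute numerator: 0.0138 * P * a^4.
a^4 = 693^4 = 230639102001
numerator = 0.0138 * 87.1e-6 * 230639102001 = 2.772236e+05
Step 3: Compute denominator: E * t^3 = 170 * 9^3 = 123930
Step 4: w0 = numerator / denominator = 2.772236e+05 / 123930 = 2.2369 um


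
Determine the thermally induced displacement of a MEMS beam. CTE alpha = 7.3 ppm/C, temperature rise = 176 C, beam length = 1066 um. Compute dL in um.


Step 1: Convert CTE: alpha = 7.3 ppm/C = 7.3e-6 /C
Step 2: dL = 7.3e-6 * 176 * 1066
dL = 1.3696 um


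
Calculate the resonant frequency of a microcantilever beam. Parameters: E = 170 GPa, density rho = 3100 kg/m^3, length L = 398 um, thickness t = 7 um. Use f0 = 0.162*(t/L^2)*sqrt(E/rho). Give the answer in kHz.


Step 1: Convert units to SI.
t_SI = 7e-6 m, L_SI = 398e-6 m
Step 2: Calculate sqrt(E/rho).
sqrt(170e9 / 3100) = 7405.32 m/s
Step 3: Compute f0.
f0 = 0.162 * 7e-6 / (398e-6)^2 * 7405.32 = 53014.0 Hz = 53.01 kHz


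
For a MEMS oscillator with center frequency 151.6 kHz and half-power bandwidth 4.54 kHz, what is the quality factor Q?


Step 1: Q = f0 / bandwidth
Step 2: Q = 151.6 / 4.54
Q = 33.4


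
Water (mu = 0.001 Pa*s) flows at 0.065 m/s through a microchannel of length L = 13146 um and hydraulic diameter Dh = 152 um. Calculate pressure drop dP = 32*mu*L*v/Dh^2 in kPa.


Step 1: Convert to SI: L = 13146e-6 m, Dh = 152e-6 m
Step 2: dP = 32 * 0.001 * 13146e-6 * 0.065 / (152e-6)^2
Step 3: dP = 1183.50 Pa
Step 4: Convert to kPa: dP = 1.18 kPa


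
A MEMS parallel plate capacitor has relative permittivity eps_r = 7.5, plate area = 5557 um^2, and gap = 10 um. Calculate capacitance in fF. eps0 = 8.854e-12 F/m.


Step 1: Convert area to m^2: A = 5557e-12 m^2
Step 2: Convert gap to m: d = 10e-6 m
Step 3: C = eps0 * eps_r * A / d
C = 8.854e-12 * 7.5 * 5557e-12 / 10e-6
Step 4: Convert to fF (multiply by 1e15).
C = 36.9 fF


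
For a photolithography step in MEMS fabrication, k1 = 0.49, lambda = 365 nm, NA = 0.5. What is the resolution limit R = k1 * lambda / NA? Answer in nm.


Step 1: Identify values: k1 = 0.49, lambda = 365 nm, NA = 0.5
Step 2: R = k1 * lambda / NA
R = 0.49 * 365 / 0.5
R = 357.7 nm


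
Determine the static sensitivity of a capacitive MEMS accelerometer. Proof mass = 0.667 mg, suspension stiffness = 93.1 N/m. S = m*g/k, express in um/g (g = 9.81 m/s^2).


Step 1: Convert mass: m = 0.667 mg = 6.67e-07 kg
Step 2: S = m * g / k = 6.67e-07 * 9.81 / 93.1
Step 3: S = 7.03e-08 m/g
Step 4: Convert to um/g: S = 0.07 um/g


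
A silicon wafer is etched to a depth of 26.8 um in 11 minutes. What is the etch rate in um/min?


Step 1: Etch rate = depth / time
Step 2: rate = 26.8 / 11
rate = 2.436 um/min


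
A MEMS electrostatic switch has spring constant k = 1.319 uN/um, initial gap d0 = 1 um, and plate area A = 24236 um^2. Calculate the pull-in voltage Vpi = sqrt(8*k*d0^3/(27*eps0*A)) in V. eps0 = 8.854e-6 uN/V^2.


Step 1: Compute numerator: 8 * k * d0^3 = 8 * 1.319 * 1^3 = 10.552
Step 2: Compute denominator: 27 * eps0 * A = 27 * 8.854e-6 * 24236 = 5.79381
Step 3: Vpi = sqrt(10.552 / 5.79381)
Vpi = 1.35 V


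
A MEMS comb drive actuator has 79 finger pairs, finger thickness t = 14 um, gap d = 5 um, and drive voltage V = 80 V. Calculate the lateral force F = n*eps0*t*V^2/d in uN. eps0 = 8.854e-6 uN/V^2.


Step 1: Parameters: n=79, eps0=8.854e-6 uN/V^2, t=14 um, V=80 V, d=5 um
Step 2: V^2 = 6400
Step 3: F = 79 * 8.854e-6 * 14 * 6400 / 5
F = 12.534 uN


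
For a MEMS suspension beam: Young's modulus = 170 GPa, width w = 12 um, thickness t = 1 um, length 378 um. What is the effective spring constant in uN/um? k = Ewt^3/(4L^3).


Step 1: Convert E to consistent units (1 GPa = 1000 uN/um^2).
E = 170 GPa = 170000 uN/um^2
Step 2: Compute t^3 = 1^3 = 1
Step 3: Compute L^3 = 378^3 = 54010152
Step 4: k = 170000 * 12 * 1 / (4 * 54010152)
k = 0.0094 uN/um


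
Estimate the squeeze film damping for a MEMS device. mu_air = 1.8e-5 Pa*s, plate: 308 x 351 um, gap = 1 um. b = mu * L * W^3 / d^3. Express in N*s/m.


Step 1: Convert to SI.
L = 308e-6 m, W = 351e-6 m, d = 1e-6 m
Step 2: W^3 = (351e-6)^3 = 4.32e-11 m^3
Step 3: d^3 = (1e-6)^3 = 1.00e-18 m^3
Step 4: b = 1.8e-5 * 308e-6 * 4.32e-11 / 1.00e-18
b = 2.40e-01 N*s/m


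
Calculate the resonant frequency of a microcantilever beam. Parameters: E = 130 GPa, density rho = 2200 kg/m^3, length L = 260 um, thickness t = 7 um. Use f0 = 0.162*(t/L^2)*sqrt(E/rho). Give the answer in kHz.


Step 1: Convert units to SI.
t_SI = 7e-6 m, L_SI = 260e-6 m
Step 2: Calculate sqrt(E/rho).
sqrt(130e9 / 2200) = 7687.06 m/s
Step 3: Compute f0.
f0 = 0.162 * 7e-6 / (260e-6)^2 * 7687.06 = 128951.6 Hz = 128.95 kHz


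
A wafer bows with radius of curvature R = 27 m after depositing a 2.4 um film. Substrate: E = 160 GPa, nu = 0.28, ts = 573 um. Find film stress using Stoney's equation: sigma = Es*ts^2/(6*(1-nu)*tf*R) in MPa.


Step 1: Compute numerator: Es * ts^2 = 160 * 573^2 = 52532640 (GPa*um^2)
Step 2: Compute denominator (R in um): 6*(1-nu)*tf*R = 6*0.72*2.4*27e6 = 279936000.0 (um^2)
Step 3: sigma (GPa) = 52532640 / 279936000.0 = 1.87659e-01 GPa
Step 4: Convert to MPa (x1000): sigma = 187.7 MPa


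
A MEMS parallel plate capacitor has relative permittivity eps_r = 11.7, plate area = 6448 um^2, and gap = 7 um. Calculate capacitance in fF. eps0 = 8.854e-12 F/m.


Step 1: Convert area to m^2: A = 6448e-12 m^2
Step 2: Convert gap to m: d = 7e-6 m
Step 3: C = eps0 * eps_r * A / d
C = 8.854e-12 * 11.7 * 6448e-12 / 7e-6
Step 4: Convert to fF (multiply by 1e15).
C = 95.42 fF


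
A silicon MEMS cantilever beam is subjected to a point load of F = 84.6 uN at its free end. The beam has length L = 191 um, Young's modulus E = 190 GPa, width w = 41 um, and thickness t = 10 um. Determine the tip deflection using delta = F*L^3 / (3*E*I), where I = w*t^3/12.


Step 1: Calculate the second moment of area.
I = w * t^3 / 12 = 41 * 10^3 / 12 = 3416.6667 um^4
Step 2: Convert E to consistent units (1 GPa = 1000 uN/um^2).
E = 190 GPa = 190000 uN/um^2
Step 3: Calculate tip deflection.
delta = F * L^3 / (3 * E * I)
delta = 84.6 * 191^3 / (3 * 190000 * 3416.6667)
delta = 0.3027 um


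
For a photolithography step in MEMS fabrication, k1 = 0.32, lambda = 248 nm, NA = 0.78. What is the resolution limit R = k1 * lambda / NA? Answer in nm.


Step 1: Identify values: k1 = 0.32, lambda = 248 nm, NA = 0.78
Step 2: R = k1 * lambda / NA
R = 0.32 * 248 / 0.78
R = 101.7 nm


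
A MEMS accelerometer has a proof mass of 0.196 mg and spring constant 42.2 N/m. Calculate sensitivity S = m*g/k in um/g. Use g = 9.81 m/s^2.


Step 1: Convert mass: m = 0.196 mg = 1.96e-07 kg
Step 2: S = m * g / k = 1.96e-07 * 9.81 / 42.2
Step 3: S = 4.56e-08 m/g
Step 4: Convert to um/g: S = 0.046 um/g


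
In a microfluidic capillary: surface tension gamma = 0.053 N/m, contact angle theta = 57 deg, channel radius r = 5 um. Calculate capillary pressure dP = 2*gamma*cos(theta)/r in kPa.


Step 1: cos(57 deg) = 0.5446
Step 2: Convert r to m: r = 5e-6 m
Step 3: dP = 2 * 0.053 * 0.5446 / 5e-6 = 11545.5 Pa
Step 4: Convert Pa to kPa (divide by 1000).
dP = 11.55 kPa


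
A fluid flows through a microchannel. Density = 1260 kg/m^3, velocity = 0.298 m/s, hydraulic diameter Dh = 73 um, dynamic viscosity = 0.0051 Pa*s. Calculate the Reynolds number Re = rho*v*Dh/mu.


Step 1: Convert Dh to meters: Dh = 73e-6 m
Step 2: Re = rho * v * Dh / mu
Re = 1260 * 0.298 * 73e-6 / 0.0051
Re = 5.375


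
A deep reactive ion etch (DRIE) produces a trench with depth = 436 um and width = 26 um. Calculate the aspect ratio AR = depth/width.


Step 1: AR = depth / width
Step 2: AR = 436 / 26
AR = 16.8


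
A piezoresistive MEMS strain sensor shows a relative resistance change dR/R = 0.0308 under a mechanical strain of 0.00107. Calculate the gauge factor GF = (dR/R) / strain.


Step 1: Identify values.
dR/R = 0.0308, strain = 0.00107
Step 2: GF = (dR/R) / strain = 0.0308 / 0.00107
GF = 28.8


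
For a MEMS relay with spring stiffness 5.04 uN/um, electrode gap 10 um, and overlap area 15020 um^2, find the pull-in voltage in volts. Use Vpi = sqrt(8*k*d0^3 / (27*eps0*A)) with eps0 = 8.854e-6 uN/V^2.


Step 1: Compute numerator: 8 * k * d0^3 = 8 * 5.04 * 10^3 = 40320.0
Step 2: Compute denominator: 27 * eps0 * A = 27 * 8.854e-6 * 15020 = 3.590651
Step 3: Vpi = sqrt(40320.0 / 3.590651)
Vpi = 105.97 V


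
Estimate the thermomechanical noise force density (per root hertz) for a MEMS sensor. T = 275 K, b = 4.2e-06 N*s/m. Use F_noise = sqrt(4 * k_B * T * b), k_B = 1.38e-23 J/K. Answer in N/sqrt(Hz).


Step 1: Compute 4 * k_B * T * b
= 4 * 1.38e-23 * 275 * 4.2e-06
= 6.3756e-26 N^2/Hz
Step 2: F_noise = sqrt(6.3756e-26)
F_noise = 2.52e-13 N/sqrt(Hz)


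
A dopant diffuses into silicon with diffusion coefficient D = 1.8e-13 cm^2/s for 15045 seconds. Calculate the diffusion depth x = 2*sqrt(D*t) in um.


Step 1: Compute D*t = 1.8e-13 * 15045 = 2.7081e-09 cm^2
Step 2: sqrt(D*t) = 5.20394e-05 cm
Step 3: x = 2 * 5.20394e-05 cm = 1.040788e-04 cm
Step 4: Convert to um (1 cm = 1e4 um): x = 1.041 um


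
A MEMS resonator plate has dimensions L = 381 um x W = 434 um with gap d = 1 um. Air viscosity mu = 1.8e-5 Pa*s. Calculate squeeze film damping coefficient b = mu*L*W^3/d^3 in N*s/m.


Step 1: Convert to SI.
L = 381e-6 m, W = 434e-6 m, d = 1e-6 m
Step 2: W^3 = (434e-6)^3 = 8.17e-11 m^3
Step 3: d^3 = (1e-6)^3 = 1.00e-18 m^3
Step 4: b = 1.8e-5 * 381e-6 * 8.17e-11 / 1.00e-18
b = 5.61e-01 N*s/m


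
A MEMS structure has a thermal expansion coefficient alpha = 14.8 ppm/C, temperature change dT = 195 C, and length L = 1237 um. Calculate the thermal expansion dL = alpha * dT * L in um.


Step 1: Convert CTE: alpha = 14.8 ppm/C = 14.8e-6 /C
Step 2: dL = 14.8e-6 * 195 * 1237
dL = 3.57 um


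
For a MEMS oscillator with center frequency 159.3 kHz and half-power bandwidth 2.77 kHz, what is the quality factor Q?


Step 1: Q = f0 / bandwidth
Step 2: Q = 159.3 / 2.77
Q = 57.5


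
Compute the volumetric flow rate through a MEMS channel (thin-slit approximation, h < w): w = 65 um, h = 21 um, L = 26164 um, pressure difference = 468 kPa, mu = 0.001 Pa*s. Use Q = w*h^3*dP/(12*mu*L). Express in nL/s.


Step 1: Convert all dimensions to SI (meters).
w = 65e-6 m, h = 21e-6 m, L = 26164e-6 m, dP = 468e3 Pa
Step 2: Q = w * h^3 * dP / (12 * mu * L)
Q = 65e-6 * (21e-6)^3 * 468e3 / (12 * 0.001 * 26164e-6) = 8.9728769e-10 m^3/s
Step 3: Convert Q from m^3/s to nL/s (1 m^3 = 1e12 nL, so multiply by 1e12).
Q = 897.288 nL/s


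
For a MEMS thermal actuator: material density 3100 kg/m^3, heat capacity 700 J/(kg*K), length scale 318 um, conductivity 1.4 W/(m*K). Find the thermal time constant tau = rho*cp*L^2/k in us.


Step 1: Convert L to m: L = 318e-6 m
Step 2: L^2 = (318e-6)^2 = 1.01124e-07 m^2
Step 3: tau = 3100 * 700 * 1.01124e-07 / 1.4 = 1.567422e-01 s
Step 4: Convert to microseconds (multiply by 1e6).
tau = 156742.2 us


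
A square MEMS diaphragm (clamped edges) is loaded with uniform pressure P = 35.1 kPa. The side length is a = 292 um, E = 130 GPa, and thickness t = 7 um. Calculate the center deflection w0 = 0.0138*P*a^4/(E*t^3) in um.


Step 1: Convert pressure to compatible units (E is in GPa, so P in GPa).
P = 35.1 kPa = 35.1e-6 GPa
Step 2: Compute numerator: 0.0138 * P * a^4.
a^4 = 292^4 = 7269949696
numerator = 0.0138 * 35.1e-6 * 7269949696 = 3.521e+03
Step 3: Compute denominator: E * t^3 = 130 * 7^3 = 44590
Step 4: w0 = numerator / denominator = 3.521e+03 / 44590 = 0.079 um


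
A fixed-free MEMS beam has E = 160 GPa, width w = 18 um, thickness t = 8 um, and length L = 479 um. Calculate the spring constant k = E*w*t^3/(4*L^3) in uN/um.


Step 1: Convert E to consistent units (1 GPa = 1000 uN/um^2).
E = 160 GPa = 160000 uN/um^2
Step 2: Compute t^3 = 8^3 = 512
Step 3: Compute L^3 = 479^3 = 109902239
Step 4: k = 160000 * 18 * 512 / (4 * 109902239)
k = 3.3543 uN/um


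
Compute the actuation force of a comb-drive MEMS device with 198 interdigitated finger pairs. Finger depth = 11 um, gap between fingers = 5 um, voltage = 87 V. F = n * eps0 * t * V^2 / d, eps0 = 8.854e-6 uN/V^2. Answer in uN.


Step 1: Parameters: n=198, eps0=8.854e-6 uN/V^2, t=11 um, V=87 V, d=5 um
Step 2: V^2 = 7569
Step 3: F = 198 * 8.854e-6 * 11 * 7569 / 5
F = 29.192 uN


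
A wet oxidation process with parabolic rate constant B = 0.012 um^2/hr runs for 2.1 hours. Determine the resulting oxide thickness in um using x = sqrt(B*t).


Step 1: Compute B*t = 0.012 * 2.1 = 0.0252
Step 2: x = sqrt(0.0252)
x = 0.159 um


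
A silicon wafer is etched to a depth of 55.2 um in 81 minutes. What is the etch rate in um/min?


Step 1: Etch rate = depth / time
Step 2: rate = 55.2 / 81
rate = 0.681 um/min


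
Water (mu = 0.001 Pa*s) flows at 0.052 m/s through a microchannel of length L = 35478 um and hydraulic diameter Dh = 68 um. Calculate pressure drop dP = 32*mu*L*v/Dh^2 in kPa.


Step 1: Convert to SI: L = 35478e-6 m, Dh = 68e-6 m
Step 2: dP = 32 * 0.001 * 35478e-6 * 0.052 / (68e-6)^2
Step 3: dP = 12767.17 Pa
Step 4: Convert to kPa: dP = 12.77 kPa


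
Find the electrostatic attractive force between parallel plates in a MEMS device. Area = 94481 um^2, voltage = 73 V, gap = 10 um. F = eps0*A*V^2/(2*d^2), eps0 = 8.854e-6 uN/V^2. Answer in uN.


Step 1: Identify parameters.
eps0 = 8.854e-6 uN/V^2, A = 94481 um^2, V = 73 V, d = 10 um
Step 2: Compute V^2 = 73^2 = 5329
Step 3: Compute d^2 = 10^2 = 100
Step 4: F = 0.5 * 8.854e-6 * 94481 * 5329 / 100
F = 22.289 uN


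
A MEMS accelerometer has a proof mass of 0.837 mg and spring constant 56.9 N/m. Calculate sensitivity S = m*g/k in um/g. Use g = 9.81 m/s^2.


Step 1: Convert mass: m = 0.837 mg = 8.37e-07 kg
Step 2: S = m * g / k = 8.37e-07 * 9.81 / 56.9
Step 3: S = 1.44e-07 m/g
Step 4: Convert to um/g: S = 0.144 um/g


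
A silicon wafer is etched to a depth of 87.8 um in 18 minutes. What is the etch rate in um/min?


Step 1: Etch rate = depth / time
Step 2: rate = 87.8 / 18
rate = 4.878 um/min


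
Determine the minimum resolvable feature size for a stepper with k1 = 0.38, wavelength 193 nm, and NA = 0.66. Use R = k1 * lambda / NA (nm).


Step 1: Identify values: k1 = 0.38, lambda = 193 nm, NA = 0.66
Step 2: R = k1 * lambda / NA
R = 0.38 * 193 / 0.66
R = 111.1 nm


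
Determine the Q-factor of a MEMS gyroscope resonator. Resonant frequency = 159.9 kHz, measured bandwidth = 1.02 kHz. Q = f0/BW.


Step 1: Q = f0 / bandwidth
Step 2: Q = 159.9 / 1.02
Q = 156.8


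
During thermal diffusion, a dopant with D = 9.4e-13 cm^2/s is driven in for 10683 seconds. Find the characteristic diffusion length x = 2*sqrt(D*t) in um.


Step 1: Compute D*t = 9.4e-13 * 10683 = 1.004202e-08 cm^2
Step 2: sqrt(D*t) = 1.0021e-04 cm
Step 3: x = 2 * 1.0021e-04 cm = 2.0042e-04 cm
Step 4: Convert to um (1 cm = 1e4 um): x = 2.004 um


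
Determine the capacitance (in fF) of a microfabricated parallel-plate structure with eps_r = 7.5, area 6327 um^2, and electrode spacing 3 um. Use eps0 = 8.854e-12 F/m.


Step 1: Convert area to m^2: A = 6327e-12 m^2
Step 2: Convert gap to m: d = 3e-6 m
Step 3: C = eps0 * eps_r * A / d
C = 8.854e-12 * 7.5 * 6327e-12 / 3e-6
Step 4: Convert to fF (multiply by 1e15).
C = 140.05 fF


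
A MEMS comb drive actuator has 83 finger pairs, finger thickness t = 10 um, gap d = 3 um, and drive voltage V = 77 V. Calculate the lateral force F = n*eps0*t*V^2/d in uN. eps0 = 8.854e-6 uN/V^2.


Step 1: Parameters: n=83, eps0=8.854e-6 uN/V^2, t=10 um, V=77 V, d=3 um
Step 2: V^2 = 5929
Step 3: F = 83 * 8.854e-6 * 10 * 5929 / 3
F = 14.524 uN


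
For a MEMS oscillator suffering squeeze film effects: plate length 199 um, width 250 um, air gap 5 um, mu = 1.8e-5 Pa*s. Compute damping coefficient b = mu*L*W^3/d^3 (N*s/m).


Step 1: Convert to SI.
L = 199e-6 m, W = 250e-6 m, d = 5e-6 m
Step 2: W^3 = (250e-6)^3 = 1.56e-11 m^3
Step 3: d^3 = (5e-6)^3 = 1.25e-16 m^3
Step 4: b = 1.8e-5 * 199e-6 * 1.56e-11 / 1.25e-16
b = 4.48e-04 N*s/m


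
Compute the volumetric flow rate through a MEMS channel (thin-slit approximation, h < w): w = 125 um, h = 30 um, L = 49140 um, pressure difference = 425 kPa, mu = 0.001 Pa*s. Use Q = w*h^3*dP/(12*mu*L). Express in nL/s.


Step 1: Convert all dimensions to SI (meters).
w = 125e-6 m, h = 30e-6 m, L = 49140e-6 m, dP = 425e3 Pa
Step 2: Q = w * h^3 * dP / (12 * mu * L)
Q = 125e-6 * (30e-6)^3 * 425e3 / (12 * 0.001 * 49140e-6) = 2.43246337e-09 m^3/s
Step 3: Convert Q from m^3/s to nL/s (1 m^3 = 1e12 nL, so multiply by 1e12).
Q = 2432.463 nL/s


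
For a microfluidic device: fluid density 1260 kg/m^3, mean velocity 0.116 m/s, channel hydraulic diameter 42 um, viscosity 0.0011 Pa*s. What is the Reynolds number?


Step 1: Convert Dh to meters: Dh = 42e-6 m
Step 2: Re = rho * v * Dh / mu
Re = 1260 * 0.116 * 42e-6 / 0.0011
Re = 5.581


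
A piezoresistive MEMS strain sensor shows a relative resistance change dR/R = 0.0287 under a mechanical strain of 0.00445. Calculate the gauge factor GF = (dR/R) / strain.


Step 1: Identify values.
dR/R = 0.0287, strain = 0.00445
Step 2: GF = (dR/R) / strain = 0.0287 / 0.00445
GF = 6.4


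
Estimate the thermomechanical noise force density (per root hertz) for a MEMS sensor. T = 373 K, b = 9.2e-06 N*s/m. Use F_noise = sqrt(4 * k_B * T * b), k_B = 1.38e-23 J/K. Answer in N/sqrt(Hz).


Step 1: Compute 4 * k_B * T * b
= 4 * 1.38e-23 * 373 * 9.2e-06
= 1.8942e-25 N^2/Hz
Step 2: F_noise = sqrt(1.8942e-25)
F_noise = 4.35e-13 N/sqrt(Hz)


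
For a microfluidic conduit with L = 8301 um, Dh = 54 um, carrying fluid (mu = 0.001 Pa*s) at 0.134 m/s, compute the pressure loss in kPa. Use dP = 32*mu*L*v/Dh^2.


Step 1: Convert to SI: L = 8301e-6 m, Dh = 54e-6 m
Step 2: dP = 32 * 0.001 * 8301e-6 * 0.134 / (54e-6)^2
Step 3: dP = 12206.68 Pa
Step 4: Convert to kPa: dP = 12.21 kPa


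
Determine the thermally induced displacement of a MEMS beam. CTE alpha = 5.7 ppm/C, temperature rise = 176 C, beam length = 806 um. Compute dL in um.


Step 1: Convert CTE: alpha = 5.7 ppm/C = 5.7e-6 /C
Step 2: dL = 5.7e-6 * 176 * 806
dL = 0.8086 um


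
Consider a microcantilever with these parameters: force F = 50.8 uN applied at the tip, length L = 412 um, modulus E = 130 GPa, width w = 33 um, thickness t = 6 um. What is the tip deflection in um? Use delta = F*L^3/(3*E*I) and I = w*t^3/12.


Step 1: Calculate the second moment of area.
I = w * t^3 / 12 = 33 * 6^3 / 12 = 594.0 um^4
Step 2: Convert E to consistent units (1 GPa = 1000 uN/um^2).
E = 130 GPa = 130000 uN/um^2
Step 3: Calculate tip deflection.
delta = F * L^3 / (3 * E * I)
delta = 50.8 * 412^3 / (3 * 130000 * 594.0)
delta = 15.3357 um


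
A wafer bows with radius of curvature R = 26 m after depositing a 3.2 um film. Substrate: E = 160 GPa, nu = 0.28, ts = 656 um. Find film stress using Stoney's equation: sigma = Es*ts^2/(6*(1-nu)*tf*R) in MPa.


Step 1: Compute numerator: Es * ts^2 = 160 * 656^2 = 68853760 (GPa*um^2)
Step 2: Compute denominator (R in um): 6*(1-nu)*tf*R = 6*0.72*3.2*26e6 = 359424000.0 (um^2)
Step 3: sigma (GPa) = 68853760 / 359424000.0 = 1.91567e-01 GPa
Step 4: Convert to MPa (x1000): sigma = 191.6 MPa


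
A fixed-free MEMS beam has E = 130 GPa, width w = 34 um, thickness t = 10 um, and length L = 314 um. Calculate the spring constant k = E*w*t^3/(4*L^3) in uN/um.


Step 1: Convert E to consistent units (1 GPa = 1000 uN/um^2).
E = 130 GPa = 130000 uN/um^2
Step 2: Compute t^3 = 10^3 = 1000
Step 3: Compute L^3 = 314^3 = 30959144
Step 4: k = 130000 * 34 * 1000 / (4 * 30959144)
k = 35.6922 uN/um


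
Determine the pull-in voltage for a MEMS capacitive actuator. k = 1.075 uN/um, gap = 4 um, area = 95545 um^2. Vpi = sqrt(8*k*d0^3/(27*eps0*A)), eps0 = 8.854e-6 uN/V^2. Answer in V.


Step 1: Compute numerator: 8 * k * d0^3 = 8 * 1.075 * 4^3 = 550.4
Step 2: Compute denominator: 27 * eps0 * A = 27 * 8.854e-6 * 95545 = 22.840797
Step 3: Vpi = sqrt(550.4 / 22.840797)
Vpi = 4.91 V


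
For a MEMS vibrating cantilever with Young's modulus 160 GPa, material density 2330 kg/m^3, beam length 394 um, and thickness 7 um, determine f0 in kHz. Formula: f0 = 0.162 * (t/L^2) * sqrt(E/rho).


Step 1: Convert units to SI.
t_SI = 7e-6 m, L_SI = 394e-6 m
Step 2: Calculate sqrt(E/rho).
sqrt(160e9 / 2330) = 8286.71 m/s
Step 3: Compute f0.
f0 = 0.162 * 7e-6 / (394e-6)^2 * 8286.71 = 60534.5 Hz = 60.53 kHz


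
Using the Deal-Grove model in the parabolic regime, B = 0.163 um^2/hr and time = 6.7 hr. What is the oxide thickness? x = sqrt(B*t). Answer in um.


Step 1: Compute B*t = 0.163 * 6.7 = 1.0921
Step 2: x = sqrt(1.0921)
x = 1.045 um


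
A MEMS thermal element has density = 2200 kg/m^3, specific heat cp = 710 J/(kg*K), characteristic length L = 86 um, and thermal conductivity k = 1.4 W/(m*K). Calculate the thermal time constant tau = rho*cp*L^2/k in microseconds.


Step 1: Convert L to m: L = 86e-6 m
Step 2: L^2 = (86e-6)^2 = 7.396e-09 m^2
Step 3: tau = 2200 * 710 * 7.396e-09 / 1.4 = 8.25182286e-03 s
Step 4: Convert to microseconds (multiply by 1e6).
tau = 8251.823 us


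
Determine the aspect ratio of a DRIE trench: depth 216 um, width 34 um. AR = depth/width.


Step 1: AR = depth / width
Step 2: AR = 216 / 34
AR = 6.4


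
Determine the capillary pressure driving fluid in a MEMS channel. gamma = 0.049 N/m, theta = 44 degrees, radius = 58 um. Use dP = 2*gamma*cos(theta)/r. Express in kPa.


Step 1: cos(44 deg) = 0.7193
Step 2: Convert r to m: r = 58e-6 m
Step 3: dP = 2 * 0.049 * 0.7193 / 58e-6 = 1215.4 Pa
Step 4: Convert Pa to kPa (divide by 1000).
dP = 1.22 kPa
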